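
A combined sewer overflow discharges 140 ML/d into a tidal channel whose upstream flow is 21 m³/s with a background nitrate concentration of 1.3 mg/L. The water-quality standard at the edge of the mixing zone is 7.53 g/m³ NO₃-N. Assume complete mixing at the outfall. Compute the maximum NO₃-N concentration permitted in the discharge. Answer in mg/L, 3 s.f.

88.3 mg/L

140 ML/d = 1.62 m³/s.
Mass balance: 7.53·22.62 = 1.62·Cₑ + 21·1.3.
Cₑ = (170.3 − 27.3) / 1.62 = 88.27 mg/L.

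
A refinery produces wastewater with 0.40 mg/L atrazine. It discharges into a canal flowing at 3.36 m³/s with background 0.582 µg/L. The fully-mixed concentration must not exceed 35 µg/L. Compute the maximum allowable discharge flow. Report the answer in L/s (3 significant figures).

317 L/s

0.582 µg/L = 0.000582 mg/L.
35 µg/L = 0.035 mg/L.
Mass balance at complete mixing: C_std·(Q_w + Q_r) = Q_w·C_e + Q_r·C_b.
Rearranging, Q_w = Q_r·(C_std − C_b)/(C_e − C_std) = 3.36·(0.035 − 0.000582) / (0.4 − 0.035) = 0.3168 m³/s.
= 316.8 L/s.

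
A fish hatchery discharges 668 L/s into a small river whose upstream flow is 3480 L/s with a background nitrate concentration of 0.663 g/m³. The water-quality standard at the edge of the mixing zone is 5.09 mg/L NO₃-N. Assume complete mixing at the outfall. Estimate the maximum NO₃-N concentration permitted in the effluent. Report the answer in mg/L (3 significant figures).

28.2 mg/L

668 L/s = 0.668 m³/s.
3480 L/s = 3.48 m³/s.
Mass balance: 5.09·4.148 = 0.668·Cₑ + 3.48·0.663.
Cₑ = (21.11 − 2.307) / 0.668 = 28.15 mg/L.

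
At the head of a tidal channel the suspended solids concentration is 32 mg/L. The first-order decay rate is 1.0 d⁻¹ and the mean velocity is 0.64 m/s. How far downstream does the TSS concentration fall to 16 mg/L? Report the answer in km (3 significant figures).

From C = C₀·e^(−kt), t = ln(C₀/C)/k = ln(32/16)/1.0 = 0.6931/1.0 = 0.6931 d.
Distance = v·t = 0.64 m/s × 5.989e+04 s = 3.833e+04 m = 38.33 km.

38.3 km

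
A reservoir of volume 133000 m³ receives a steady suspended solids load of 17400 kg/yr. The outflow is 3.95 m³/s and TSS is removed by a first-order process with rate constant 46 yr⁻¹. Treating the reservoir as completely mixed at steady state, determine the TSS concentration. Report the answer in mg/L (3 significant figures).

Outflow Q = 3.95 m³/s × 3.156e+07 s/yr = 1.247e+08 m³/yr.
Steady-state CSTR mass balance: W = Q·C + k·V·C, so C = W/(Q + kV).
Q + kV = 1.247e+08 + 46·133000 = 1.308e+08 m³/yr.
C = 17400/1.308e+08 = 0.0001331 kg/m³ = 0.1331 mg/L.

0.133 mg/L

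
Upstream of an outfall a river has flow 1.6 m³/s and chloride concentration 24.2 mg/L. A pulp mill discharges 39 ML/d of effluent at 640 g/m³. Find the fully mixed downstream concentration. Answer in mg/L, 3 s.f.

39 ML/d = 0.4514 m³/s.
By mass balance at complete mixing, C = (0.4514·640 + 1.6·24.2) / (0.4514 + 1.6) = 327.6/2.051 = 159.7 mg/L.

160 mg/L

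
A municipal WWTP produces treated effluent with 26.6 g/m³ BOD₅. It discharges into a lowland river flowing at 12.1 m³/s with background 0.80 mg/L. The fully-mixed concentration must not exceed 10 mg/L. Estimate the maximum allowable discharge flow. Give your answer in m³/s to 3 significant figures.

6.71 m³/s

Mass balance at complete mixing: C_std·(Q_w + Q_r) = Q_w·C_e + Q_r·C_b.
Rearranging, Q_w = Q_r·(C_std − C_b)/(C_e − C_std) = 12.1·(10 − 0.8) / (26.6 − 10) = 6.706 m³/s.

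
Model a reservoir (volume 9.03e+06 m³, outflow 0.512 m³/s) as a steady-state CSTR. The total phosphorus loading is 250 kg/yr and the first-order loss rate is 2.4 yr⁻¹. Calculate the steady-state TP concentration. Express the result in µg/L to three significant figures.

6.61 µg/L

Outflow Q = 0.512 m³/s × 3.156e+07 s/yr = 1.616e+07 m³/yr.
Steady-state CSTR mass balance: W = Q·C + k·V·C, so C = W/(Q + kV).
Q + kV = 1.616e+07 + 2.4·9.03e+06 = 3.783e+07 m³/yr.
C = 250/3.783e+07 = 6.609e-06 kg/m³ = 0.006609 mg/L = 6.609 µg/L.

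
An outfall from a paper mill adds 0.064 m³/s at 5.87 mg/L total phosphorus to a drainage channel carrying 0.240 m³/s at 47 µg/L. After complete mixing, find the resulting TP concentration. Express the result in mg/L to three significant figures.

47 µg/L = 0.047 mg/L.
By mass balance at complete mixing, C = (0.064·5.87 + 0.24·0.047) / (0.064 + 0.24) = 0.387/0.304 = 1.273 mg/L.

1.27 mg/L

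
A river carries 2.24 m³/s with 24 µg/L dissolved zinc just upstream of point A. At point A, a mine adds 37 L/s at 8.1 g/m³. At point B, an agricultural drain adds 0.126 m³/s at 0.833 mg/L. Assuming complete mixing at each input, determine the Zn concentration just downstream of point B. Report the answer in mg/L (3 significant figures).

24 µg/L = 0.024 mg/L.
37 L/s = 0.037 m³/s.
After input A: C = (2.24·0.024 + 0.037·8.1) / 2.277 = 0.1552 mg/L.
After input B: C = (2.277·0.1552 + 0.126·0.833) / 2.403 = 0.1908 mg/L.

0.191 mg/L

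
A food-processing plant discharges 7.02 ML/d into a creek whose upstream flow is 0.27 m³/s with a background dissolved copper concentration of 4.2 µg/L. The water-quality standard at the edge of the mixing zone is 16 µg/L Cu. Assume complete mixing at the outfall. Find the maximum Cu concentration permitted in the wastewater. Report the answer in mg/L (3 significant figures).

0.0552 mg/L

7.02 ML/d = 0.08125 m³/s.
4.2 µg/L = 0.0042 mg/L.
16 µg/L = 0.016 mg/L.
Mass balance: 0.016·0.3513 = 0.08125·Cₑ + 0.27·0.0042.
Cₑ = (0.00562 − 0.001134) / 0.08125 = 0.05521 mg/L.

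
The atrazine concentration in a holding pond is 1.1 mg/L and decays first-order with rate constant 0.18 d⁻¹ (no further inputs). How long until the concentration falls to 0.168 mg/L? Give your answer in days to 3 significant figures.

t = ln(C₀/C)/k = ln(1.1/0.168)/0.18 = 1.879/0.18 = 10.44 d.

10.4 d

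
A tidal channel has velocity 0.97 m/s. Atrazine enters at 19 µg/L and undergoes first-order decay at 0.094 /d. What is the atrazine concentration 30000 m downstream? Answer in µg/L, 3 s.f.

Travel time t = 30000 m / 0.97 m/s = 3e+04/0.97 = 3.093e+04 s = 0.358 d.
First-order decay: C = 19·exp(−0.094·0.358) = 19·0.9669 = 18.37 µg/L.

18.4 µg/L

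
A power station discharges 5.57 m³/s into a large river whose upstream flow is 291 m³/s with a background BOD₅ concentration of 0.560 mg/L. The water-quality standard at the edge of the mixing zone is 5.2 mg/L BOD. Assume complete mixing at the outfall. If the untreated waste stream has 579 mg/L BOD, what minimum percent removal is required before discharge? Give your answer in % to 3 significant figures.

57.2 %

Mass balance: 5.2·296.6 = 5.57·Cₑ + 291·0.56.
Cₑ = (1542 − 163) / 5.57 = 247.6 mg/L.
Required removal = 1 − 247.6/579 = 57.23 %.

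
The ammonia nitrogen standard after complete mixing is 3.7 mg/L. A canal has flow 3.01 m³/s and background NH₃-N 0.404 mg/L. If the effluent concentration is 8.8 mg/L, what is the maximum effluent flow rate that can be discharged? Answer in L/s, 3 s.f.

Mass balance at complete mixing: C_std·(Q_w + Q_r) = Q_w·C_e + Q_r·C_b.
Rearranging, Q_w = Q_r·(C_std − C_b)/(C_e − C_std) = 3.01·(3.7 − 0.404) / (8.8 − 3.7) = 1.945 m³/s.
= 1945 L/s.

1950 L/s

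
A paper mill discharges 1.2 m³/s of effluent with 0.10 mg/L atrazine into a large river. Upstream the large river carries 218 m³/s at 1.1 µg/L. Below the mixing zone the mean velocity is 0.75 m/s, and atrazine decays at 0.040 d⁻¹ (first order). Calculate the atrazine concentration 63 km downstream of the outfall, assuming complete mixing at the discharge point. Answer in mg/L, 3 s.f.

0.00158 mg/L

1.1 µg/L = 0.0011 mg/L.
After complete mixing, C₀ = (1.2·0.1 + 218·0.0011) / 219.2 = 0.001641 mg/L.
Travel time t = 6.3e+04 m / 0.75 m/s = 8.4e+04 s = 0.9722 d.
C = 0.001641·exp(−0.040·0.9722) = 0.001641·0.9619 = 0.001579 mg/L.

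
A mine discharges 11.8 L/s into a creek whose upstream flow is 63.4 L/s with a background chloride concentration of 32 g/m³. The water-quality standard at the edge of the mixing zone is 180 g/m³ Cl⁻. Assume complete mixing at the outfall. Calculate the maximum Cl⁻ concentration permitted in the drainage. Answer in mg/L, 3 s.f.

11.8 L/s = 0.0118 m³/s.
63.4 L/s = 0.0634 m³/s.
Mass balance: 180·0.0752 = 0.0118·Cₑ + 0.0634·32.
Cₑ = (13.54 − 2.029) / 0.0118 = 975.2 mg/L.

975 mg/L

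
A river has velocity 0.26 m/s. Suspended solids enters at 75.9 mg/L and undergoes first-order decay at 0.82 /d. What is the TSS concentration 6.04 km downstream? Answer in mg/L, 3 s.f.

60.9 mg/L

Travel time t = 6.04 km / 0.26 m/s = 6040/0.26 = 2.323e+04 s = 0.2689 d.
First-order decay: C = 75.9·exp(−0.82·0.2689) = 75.9·0.8021 = 60.88 mg/L.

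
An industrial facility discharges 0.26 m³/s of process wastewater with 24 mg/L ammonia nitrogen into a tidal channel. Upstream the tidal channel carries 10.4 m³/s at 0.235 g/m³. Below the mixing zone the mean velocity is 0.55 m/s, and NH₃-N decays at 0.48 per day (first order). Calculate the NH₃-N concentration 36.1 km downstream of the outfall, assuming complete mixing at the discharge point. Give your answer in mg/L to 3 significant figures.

0.566 mg/L

After complete mixing, C₀ = (0.26·24 + 10.4·0.235) / 10.66 = 0.8146 mg/L.
Travel time t = 3.61e+04 m / 0.55 m/s = 6.564e+04 s = 0.7597 d.
C = 0.8146·exp(−0.48·0.7597) = 0.8146·0.6944 = 0.5657 mg/L.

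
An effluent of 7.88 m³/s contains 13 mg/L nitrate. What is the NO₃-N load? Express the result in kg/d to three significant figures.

Mass flux = Q·C = 7.88 m³/s × 13 g/m³ = 102.4 g/s.
= 102.4 g/s × 86.4 = 8851 kg/d.

8850 kg/d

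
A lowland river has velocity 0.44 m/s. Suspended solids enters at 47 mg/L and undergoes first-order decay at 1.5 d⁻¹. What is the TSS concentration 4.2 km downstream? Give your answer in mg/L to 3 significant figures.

Travel time t = 4.2 km / 0.44 m/s = 4200/0.44 = 9545 s = 0.1105 d.
First-order decay: C = 47·exp(−1.5·0.1105) = 47·0.8473 = 39.82 mg/L.

39.8 mg/L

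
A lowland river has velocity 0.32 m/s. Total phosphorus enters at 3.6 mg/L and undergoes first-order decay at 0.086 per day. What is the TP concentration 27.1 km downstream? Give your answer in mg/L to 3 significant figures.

Travel time t = 27.1 km / 0.32 m/s = 2.71e+04/0.32 = 8.469e+04 s = 0.9802 d.
First-order decay: C = 3.6·exp(−0.086·0.9802) = 3.6·0.9192 = 3.309 mg/L.

3.31 mg/L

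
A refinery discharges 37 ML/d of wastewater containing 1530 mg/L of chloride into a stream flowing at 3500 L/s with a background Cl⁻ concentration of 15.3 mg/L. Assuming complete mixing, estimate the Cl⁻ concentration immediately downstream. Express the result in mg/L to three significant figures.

37 ML/d = 0.4282 m³/s.
3500 L/s = 3.5 m³/s.
Flow-weighted mixing gives C = (0.4282·1530 + 3.5·15.3) / (0.4282 + 3.5) = 708.8/3.928 = 180.4 mg/L.

180 mg/L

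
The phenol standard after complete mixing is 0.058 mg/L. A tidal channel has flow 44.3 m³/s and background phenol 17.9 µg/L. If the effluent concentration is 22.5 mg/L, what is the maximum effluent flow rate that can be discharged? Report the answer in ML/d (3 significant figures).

17.9 µg/L = 0.0179 mg/L.
Mass balance at complete mixing: C_std·(Q_w + Q_r) = Q_w·C_e + Q_r·C_b.
Rearranging, Q_w = Q_r·(C_std − C_b)/(C_e − C_std) = 44.3·(0.058 − 0.0179) / (22.5 − 0.058) = 0.07916 m³/s.
= 6.839 ML/d.

6.84 ML/d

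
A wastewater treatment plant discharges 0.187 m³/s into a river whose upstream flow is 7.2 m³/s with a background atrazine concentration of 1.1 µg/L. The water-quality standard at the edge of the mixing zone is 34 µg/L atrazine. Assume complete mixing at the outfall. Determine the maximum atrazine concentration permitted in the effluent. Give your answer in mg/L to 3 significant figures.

1.1 µg/L = 0.0011 mg/L.
34 µg/L = 0.034 mg/L.
Mass balance: 0.034·7.387 = 0.187·Cₑ + 7.2·0.0011.
Cₑ = (0.2512 − 0.00792) / 0.187 = 1.301 mg/L.

1.30 mg/L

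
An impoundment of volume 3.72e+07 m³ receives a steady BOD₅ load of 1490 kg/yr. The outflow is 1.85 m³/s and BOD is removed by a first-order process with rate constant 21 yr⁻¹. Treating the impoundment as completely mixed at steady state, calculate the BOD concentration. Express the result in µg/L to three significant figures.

Outflow Q = 1.85 m³/s × 3.156e+07 s/yr = 5.838e+07 m³/yr.
Steady-state CSTR mass balance: W = Q·C + k·V·C, so C = W/(Q + kV).
Q + kV = 5.838e+07 + 21·3.72e+07 = 8.396e+08 m³/yr.
C = 1490/8.396e+08 = 1.775e-06 kg/m³ = 0.001775 mg/L = 1.775 µg/L.

1.77 µg/L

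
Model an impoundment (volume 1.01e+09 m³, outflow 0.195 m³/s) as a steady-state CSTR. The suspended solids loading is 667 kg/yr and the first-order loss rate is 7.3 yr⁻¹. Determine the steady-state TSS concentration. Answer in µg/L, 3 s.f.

0.0904 µg/L

Outflow Q = 0.195 m³/s × 3.156e+07 s/yr = 6.154e+06 m³/yr.
Steady-state CSTR mass balance: W = Q·C + k·V·C, so C = W/(Q + kV).
Q + kV = 6.154e+06 + 7.3·1.01e+09 = 7.379e+09 m³/yr.
C = 667/7.379e+09 = 9.039e-08 kg/m³ = 9.039e-05 mg/L = 0.09039 µg/L.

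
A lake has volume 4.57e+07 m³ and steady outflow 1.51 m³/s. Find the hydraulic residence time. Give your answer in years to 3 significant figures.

0.959 yr

Q = 1.51 m³/s × 3.156e+07 s/yr = 4.765e+07 m³/yr.
Hydraulic residence time τ = V/Q = 4.57e+07/4.765e+07 = 0.959 yr.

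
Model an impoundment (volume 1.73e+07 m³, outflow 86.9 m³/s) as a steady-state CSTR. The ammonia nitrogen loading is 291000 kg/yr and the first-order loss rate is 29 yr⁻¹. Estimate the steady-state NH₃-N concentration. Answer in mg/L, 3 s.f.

Outflow Q = 86.9 m³/s × 3.156e+07 s/yr = 2.742e+09 m³/yr.
Steady-state CSTR mass balance: W = Q·C + k·V·C, so C = W/(Q + kV).
Q + kV = 2.742e+09 + 29·1.73e+07 = 3.244e+09 m³/yr.
C = 291000/3.244e+09 = 8.97e-05 kg/m³ = 0.0897 mg/L.

0.0897 mg/L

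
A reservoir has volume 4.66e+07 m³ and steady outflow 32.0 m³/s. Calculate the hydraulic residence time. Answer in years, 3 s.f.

0.0461 yr

Q = 32.0 m³/s × 3.156e+07 s/yr = 1.01e+09 m³/yr.
Hydraulic residence time τ = V/Q = 4.66e+07/1.01e+09 = 0.04615 yr.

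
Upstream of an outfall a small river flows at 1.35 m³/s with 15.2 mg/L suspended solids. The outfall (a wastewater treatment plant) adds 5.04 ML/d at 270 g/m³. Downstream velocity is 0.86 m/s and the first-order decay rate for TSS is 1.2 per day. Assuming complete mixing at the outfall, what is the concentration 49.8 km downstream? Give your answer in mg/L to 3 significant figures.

5.04 ML/d = 0.05833 m³/s.
After complete mixing, C₀ = (0.05833·270 + 1.35·15.2) / 1.408 = 25.75 mg/L.
Travel time t = 4.98e+04 m / 0.86 m/s = 5.791e+04 s = 0.6702 d.
C = 25.75·exp(−1.2·0.6702) = 25.75·0.4474 = 11.52 mg/L.

11.5 mg/L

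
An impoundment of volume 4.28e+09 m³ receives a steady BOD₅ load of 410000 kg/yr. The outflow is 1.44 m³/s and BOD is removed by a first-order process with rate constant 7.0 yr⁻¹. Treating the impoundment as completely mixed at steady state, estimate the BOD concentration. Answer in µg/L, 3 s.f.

Outflow Q = 1.44 m³/s × 3.156e+07 s/yr = 4.544e+07 m³/yr.
Steady-state CSTR mass balance: W = Q·C + k·V·C, so C = W/(Q + kV).
Q + kV = 4.544e+07 + 7.0·4.28e+09 = 3.001e+10 m³/yr.
C = 410000/3.001e+10 = 1.366e-05 kg/m³ = 0.01366 mg/L = 13.66 µg/L.

13.7 µg/L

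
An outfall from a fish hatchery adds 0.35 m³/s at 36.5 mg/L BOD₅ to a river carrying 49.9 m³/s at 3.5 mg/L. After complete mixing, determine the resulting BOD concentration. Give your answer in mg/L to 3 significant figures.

Flow-weighted mixing gives C = (0.35·36.5 + 49.9·3.5) / (0.35 + 49.9) = 187.4/50.25 = 3.73 mg/L.

3.73 mg/L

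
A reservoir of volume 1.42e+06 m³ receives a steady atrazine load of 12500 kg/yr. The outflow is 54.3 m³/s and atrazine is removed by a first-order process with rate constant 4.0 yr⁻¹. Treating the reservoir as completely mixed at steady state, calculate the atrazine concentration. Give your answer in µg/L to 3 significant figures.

7.27 µg/L

Outflow Q = 54.3 m³/s × 3.156e+07 s/yr = 1.714e+09 m³/yr.
Steady-state CSTR mass balance: W = Q·C + k·V·C, so C = W/(Q + kV).
Q + kV = 1.714e+09 + 4.0·1.42e+06 = 1.719e+09 m³/yr.
C = 12500/1.719e+09 = 7.271e-06 kg/m³ = 0.007271 mg/L = 7.271 µg/L.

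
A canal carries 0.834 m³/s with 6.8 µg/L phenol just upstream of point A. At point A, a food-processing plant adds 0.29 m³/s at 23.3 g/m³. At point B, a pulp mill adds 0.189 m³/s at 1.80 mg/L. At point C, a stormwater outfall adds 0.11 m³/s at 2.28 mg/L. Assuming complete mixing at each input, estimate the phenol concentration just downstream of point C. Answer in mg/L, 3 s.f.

5.17 mg/L

6.8 µg/L = 0.0068 mg/L.
After input A: C = (0.834·0.0068 + 0.29·23.3) / 1.124 = 6.017 mg/L.
After input B: C = (1.124·6.017 + 0.189·1.8) / 1.313 = 5.41 mg/L.
After input C: C = (1.313·5.41 + 0.11·2.28) / 1.423 = 5.168 mg/L.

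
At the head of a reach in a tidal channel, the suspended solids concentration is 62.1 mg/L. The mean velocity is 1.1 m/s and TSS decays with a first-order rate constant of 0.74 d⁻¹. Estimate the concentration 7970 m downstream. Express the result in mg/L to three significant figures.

58.4 mg/L

Travel time t = 7970 m / 1.1 m/s = 7970/1.1 = 7245 s = 0.08386 d.
First-order decay: C = 62.1·exp(−0.74·0.08386) = 62.1·0.9398 = 58.36 mg/L.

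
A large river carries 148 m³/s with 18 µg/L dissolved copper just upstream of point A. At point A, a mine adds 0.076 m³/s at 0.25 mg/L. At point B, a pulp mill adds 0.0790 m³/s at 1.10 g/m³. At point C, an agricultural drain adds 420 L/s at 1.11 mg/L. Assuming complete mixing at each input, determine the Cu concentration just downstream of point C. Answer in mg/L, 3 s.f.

18 µg/L = 0.018 mg/L.
After input A: C = (148·0.018 + 0.076·0.25) / 148.1 = 0.01812 mg/L.
After input B: C = (148.1·0.01812 + 0.079·1.1) / 148.2 = 0.0187 mg/L.
420 L/s = 0.42 m³/s.
After input C: C = (148.2·0.0187 + 0.42·1.11) / 148.6 = 0.02178 mg/L.

0.0218 mg/L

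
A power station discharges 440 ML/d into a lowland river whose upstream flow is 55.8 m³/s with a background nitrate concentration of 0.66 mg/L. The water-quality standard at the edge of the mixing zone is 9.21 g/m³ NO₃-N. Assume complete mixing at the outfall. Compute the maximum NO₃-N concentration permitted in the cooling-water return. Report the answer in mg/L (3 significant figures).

440 ML/d = 5.093 m³/s.
Mass balance: 9.21·60.89 = 5.093·Cₑ + 55.8·0.66.
Cₑ = (560.8 − 36.83) / 5.093 = 102.9 mg/L.

103 mg/L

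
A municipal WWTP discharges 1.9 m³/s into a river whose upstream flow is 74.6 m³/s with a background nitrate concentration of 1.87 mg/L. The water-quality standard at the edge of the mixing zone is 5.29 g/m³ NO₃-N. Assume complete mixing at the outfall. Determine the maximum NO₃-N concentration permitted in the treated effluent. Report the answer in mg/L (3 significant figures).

Mass balance: 5.29·76.5 = 1.9·Cₑ + 74.6·1.87.
Cₑ = (404.7 − 139.5) / 1.9 = 139.6 mg/L.

140 mg/L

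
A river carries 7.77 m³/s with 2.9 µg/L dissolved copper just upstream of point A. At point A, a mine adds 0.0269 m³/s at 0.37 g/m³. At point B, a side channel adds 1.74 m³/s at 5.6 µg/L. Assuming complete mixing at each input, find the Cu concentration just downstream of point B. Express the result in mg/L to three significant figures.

2.9 µg/L = 0.0029 mg/L.
After input A: C = (7.77·0.0029 + 0.0269·0.37) / 7.797 = 0.004167 mg/L.
5.6 µg/L = 0.0056 mg/L.
After input B: C = (7.797·0.004167 + 1.74·0.0056) / 9.537 = 0.004428 mg/L.

0.00443 mg/L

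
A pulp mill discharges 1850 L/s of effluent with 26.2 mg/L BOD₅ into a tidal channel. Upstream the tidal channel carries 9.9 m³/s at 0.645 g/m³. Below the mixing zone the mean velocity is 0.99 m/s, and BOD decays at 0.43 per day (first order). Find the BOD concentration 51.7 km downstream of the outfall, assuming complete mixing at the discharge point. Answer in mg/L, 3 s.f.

3.60 mg/L

1850 L/s = 1.85 m³/s.
After complete mixing, C₀ = (1.85·26.2 + 9.9·0.645) / 11.75 = 4.669 mg/L.
Travel time t = 5.17e+04 m / 0.99 m/s = 5.222e+04 s = 0.6044 d.
C = 4.669·exp(−0.43·0.6044) = 4.669·0.7711 = 3.6 mg/L.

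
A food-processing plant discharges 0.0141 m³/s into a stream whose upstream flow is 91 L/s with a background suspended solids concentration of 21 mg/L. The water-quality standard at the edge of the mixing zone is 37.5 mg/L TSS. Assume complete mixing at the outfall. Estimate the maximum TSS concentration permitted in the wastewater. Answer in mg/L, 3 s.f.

144 mg/L

91 L/s = 0.091 m³/s.
Mass balance: 37.5·0.1051 = 0.0141·Cₑ + 0.091·21.
Cₑ = (3.941 − 1.911) / 0.0141 = 144 mg/L.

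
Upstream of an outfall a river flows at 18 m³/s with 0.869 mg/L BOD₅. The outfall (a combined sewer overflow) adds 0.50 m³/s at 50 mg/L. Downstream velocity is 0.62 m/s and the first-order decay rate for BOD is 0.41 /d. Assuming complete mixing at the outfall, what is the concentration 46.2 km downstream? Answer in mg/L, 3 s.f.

1.54 mg/L

After complete mixing, C₀ = (0.5·50 + 18·0.869) / 18.5 = 2.197 mg/L.
Travel time t = 4.62e+04 m / 0.62 m/s = 7.452e+04 s = 0.8625 d.
C = 2.197·exp(−0.41·0.8625) = 2.197·0.7022 = 1.543 mg/L.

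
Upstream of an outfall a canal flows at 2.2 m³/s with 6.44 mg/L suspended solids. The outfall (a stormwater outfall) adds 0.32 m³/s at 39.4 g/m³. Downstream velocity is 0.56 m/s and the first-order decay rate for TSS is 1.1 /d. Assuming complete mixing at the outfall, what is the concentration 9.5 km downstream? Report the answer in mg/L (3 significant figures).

8.56 mg/L

After complete mixing, C₀ = (0.32·39.4 + 2.2·6.44) / 2.52 = 10.63 mg/L.
Travel time t = 9500 m / 0.56 m/s = 1.696e+04 s = 0.1963 d.
C = 10.63·exp(−1.1·0.1963) = 10.63·0.8058 = 8.561 mg/L.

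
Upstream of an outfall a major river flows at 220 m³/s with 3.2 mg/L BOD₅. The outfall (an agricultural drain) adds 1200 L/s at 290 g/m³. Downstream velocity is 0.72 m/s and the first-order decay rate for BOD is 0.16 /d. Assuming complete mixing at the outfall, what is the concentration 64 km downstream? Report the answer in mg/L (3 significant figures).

4.03 mg/L

1200 L/s = 1.2 m³/s.
After complete mixing, C₀ = (1.2·290 + 220·3.2) / 221.2 = 4.756 mg/L.
Travel time t = 6.4e+04 m / 0.72 m/s = 8.889e+04 s = 1.029 d.
C = 4.756·exp(−0.16·1.029) = 4.756·0.8482 = 4.034 mg/L.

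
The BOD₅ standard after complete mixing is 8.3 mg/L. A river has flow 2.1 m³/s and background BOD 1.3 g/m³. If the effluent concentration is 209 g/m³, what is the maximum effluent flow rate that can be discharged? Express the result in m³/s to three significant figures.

Mass balance at complete mixing: C_std·(Q_w + Q_r) = Q_w·C_e + Q_r·C_b.
Rearranging, Q_w = Q_r·(C_std − C_b)/(C_e − C_std) = 2.1·(8.3 − 1.3) / (209 − 8.3) = 0.07324 m³/s.

0.0732 m³/s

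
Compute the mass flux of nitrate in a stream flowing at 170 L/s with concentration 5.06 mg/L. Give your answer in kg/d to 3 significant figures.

170 L/s = 0.17 m³/s.
Mass flux = Q·C = 0.17 m³/s × 5.06 g/m³ = 0.8602 g/s.
= 0.8602 g/s × 86.4 = 74.32 kg/d.

74.3 kg/d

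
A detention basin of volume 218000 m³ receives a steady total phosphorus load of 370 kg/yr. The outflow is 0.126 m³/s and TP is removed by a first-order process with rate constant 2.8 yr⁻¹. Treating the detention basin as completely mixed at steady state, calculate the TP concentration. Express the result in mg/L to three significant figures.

Outflow Q = 0.126 m³/s × 3.156e+07 s/yr = 3.976e+06 m³/yr.
Steady-state CSTR mass balance: W = Q·C + k·V·C, so C = W/(Q + kV).
Q + kV = 3.976e+06 + 2.8·218000 = 4.587e+06 m³/yr.
C = 370/4.587e+06 = 8.067e-05 kg/m³ = 0.08067 mg/L.

0.0807 mg/L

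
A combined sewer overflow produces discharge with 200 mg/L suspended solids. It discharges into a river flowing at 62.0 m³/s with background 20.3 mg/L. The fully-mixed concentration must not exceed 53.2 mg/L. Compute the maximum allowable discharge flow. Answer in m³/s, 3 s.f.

13.9 m³/s

Mass balance at complete mixing: C_std·(Q_w + Q_r) = Q_w·C_e + Q_r·C_b.
Rearranging, Q_w = Q_r·(C_std − C_b)/(C_e − C_std) = 62.0·(53.2 − 20.3) / (200 − 53.2) = 13.9 m³/s.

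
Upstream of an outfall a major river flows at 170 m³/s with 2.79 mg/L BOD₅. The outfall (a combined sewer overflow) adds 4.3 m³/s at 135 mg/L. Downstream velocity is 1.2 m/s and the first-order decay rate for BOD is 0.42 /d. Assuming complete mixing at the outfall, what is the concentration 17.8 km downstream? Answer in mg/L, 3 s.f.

After complete mixing, C₀ = (4.3·135 + 170·2.79) / 174.3 = 6.052 mg/L.
Travel time t = 1.78e+04 m / 1.2 m/s = 1.483e+04 s = 0.1717 d.
C = 6.052·exp(−0.42·0.1717) = 6.052·0.9304 = 5.631 mg/L.

5.63 mg/L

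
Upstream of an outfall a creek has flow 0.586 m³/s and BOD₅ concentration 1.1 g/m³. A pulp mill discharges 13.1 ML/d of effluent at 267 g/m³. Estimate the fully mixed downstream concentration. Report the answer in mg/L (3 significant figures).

55.8 mg/L

13.1 ML/d = 0.1516 m³/s.
Conservation of mass across the mixing zone: C = (0.1516·267 + 0.586·1.1) / (0.1516 + 0.586) = 41.13/0.7376 = 55.76 mg/L.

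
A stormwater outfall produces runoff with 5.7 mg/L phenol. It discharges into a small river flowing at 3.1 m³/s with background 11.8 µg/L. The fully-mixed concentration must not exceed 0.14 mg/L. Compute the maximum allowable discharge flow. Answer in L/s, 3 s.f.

11.8 µg/L = 0.0118 mg/L.
Mass balance at complete mixing: C_std·(Q_w + Q_r) = Q_w·C_e + Q_r·C_b.
Rearranging, Q_w = Q_r·(C_std − C_b)/(C_e − C_std) = 3.1·(0.14 − 0.0118) / (5.7 − 0.14) = 0.07148 m³/s.
= 71.48 L/s.

71.5 L/s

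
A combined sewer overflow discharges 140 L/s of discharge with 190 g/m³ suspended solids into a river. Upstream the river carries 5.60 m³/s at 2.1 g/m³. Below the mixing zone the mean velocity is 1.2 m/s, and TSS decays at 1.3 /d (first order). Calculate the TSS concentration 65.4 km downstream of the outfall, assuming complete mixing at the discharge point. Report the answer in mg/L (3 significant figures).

140 L/s = 0.14 m³/s.
After complete mixing, C₀ = (0.14·190 + 5.6·2.1) / 5.74 = 6.683 mg/L.
Travel time t = 6.54e+04 m / 1.2 m/s = 5.45e+04 s = 0.6308 d.
C = 6.683·exp(−1.3·0.6308) = 6.683·0.4404 = 2.943 mg/L.

2.94 mg/L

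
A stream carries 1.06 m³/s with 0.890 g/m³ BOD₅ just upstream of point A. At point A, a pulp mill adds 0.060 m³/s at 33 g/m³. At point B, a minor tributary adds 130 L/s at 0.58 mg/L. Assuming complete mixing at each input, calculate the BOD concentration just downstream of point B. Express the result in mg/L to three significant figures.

After input A: C = (1.06·0.89 + 0.06·33) / 1.12 = 2.61 mg/L.
130 L/s = 0.13 m³/s.
After input B: C = (1.12·2.61 + 0.13·0.58) / 1.25 = 2.399 mg/L.

2.40 mg/L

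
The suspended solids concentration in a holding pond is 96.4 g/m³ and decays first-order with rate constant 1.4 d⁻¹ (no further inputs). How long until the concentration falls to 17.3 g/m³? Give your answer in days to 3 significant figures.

t = ln(C₀/C)/k = ln(96.4/17.3)/1.4 = 1.718/1.4 = 1.227 d.

1.23 d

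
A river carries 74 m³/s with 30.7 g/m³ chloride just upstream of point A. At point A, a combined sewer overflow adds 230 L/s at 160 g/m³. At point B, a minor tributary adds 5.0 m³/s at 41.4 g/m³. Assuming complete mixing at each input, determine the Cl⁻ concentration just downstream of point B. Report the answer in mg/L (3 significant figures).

230 L/s = 0.23 m³/s.
After input A: C = (74·30.7 + 0.23·160) / 74.23 = 31.1 mg/L.
After input B: C = (74.23·31.1 + 5·41.4) / 79.23 = 31.75 mg/L.

31.8 mg/L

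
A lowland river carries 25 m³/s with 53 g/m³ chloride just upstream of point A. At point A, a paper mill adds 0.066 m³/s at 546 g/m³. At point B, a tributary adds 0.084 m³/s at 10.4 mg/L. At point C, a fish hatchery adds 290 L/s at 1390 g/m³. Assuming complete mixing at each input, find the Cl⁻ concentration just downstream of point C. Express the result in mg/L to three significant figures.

69.4 mg/L

After input A: C = (25·53 + 0.066·546) / 25.07 = 54.3 mg/L.
After input B: C = (25.07·54.3 + 0.084·10.4) / 25.15 = 54.15 mg/L.
290 L/s = 0.29 m³/s.
After input C: C = (25.15·54.15 + 0.29·1390) / 25.44 = 69.38 mg/L.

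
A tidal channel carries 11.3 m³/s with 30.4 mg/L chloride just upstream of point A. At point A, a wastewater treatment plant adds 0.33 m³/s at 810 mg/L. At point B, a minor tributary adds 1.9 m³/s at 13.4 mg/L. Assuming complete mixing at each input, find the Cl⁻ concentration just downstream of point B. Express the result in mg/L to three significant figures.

47.0 mg/L

After input A: C = (11.3·30.4 + 0.33·810) / 11.63 = 52.52 mg/L.
After input B: C = (11.63·52.52 + 1.9·13.4) / 13.53 = 47.03 mg/L.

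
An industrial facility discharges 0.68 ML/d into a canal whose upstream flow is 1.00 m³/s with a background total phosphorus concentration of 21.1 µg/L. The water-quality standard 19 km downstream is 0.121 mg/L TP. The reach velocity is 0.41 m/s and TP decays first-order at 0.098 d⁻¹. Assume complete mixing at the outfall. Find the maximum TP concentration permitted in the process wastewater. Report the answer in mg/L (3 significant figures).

13.7 mg/L

0.68 ML/d = 0.00787 m³/s.
21.1 µg/L = 0.0211 mg/L.
Travel time to the compliance point: t = 1.9e+04/0.41 = 4.634e+04 s = 0.5364 d; decay factor exp(−0.098·0.5364) = 0.9488.
So the concentration just after mixing may be at most 0.121/0.9488 = 0.1275 mg/L.
Mass balance: 0.1275·1.008 = 0.00787·Cₑ + 1·0.0211.
Cₑ = (0.1285 − 0.0211) / 0.00787 = 13.65 mg/L.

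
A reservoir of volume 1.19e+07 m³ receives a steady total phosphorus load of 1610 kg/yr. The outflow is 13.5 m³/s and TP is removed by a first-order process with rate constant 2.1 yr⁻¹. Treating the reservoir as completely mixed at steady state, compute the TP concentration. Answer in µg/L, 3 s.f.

Outflow Q = 13.5 m³/s × 3.156e+07 s/yr = 4.26e+08 m³/yr.
Steady-state CSTR mass balance: W = Q·C + k·V·C, so C = W/(Q + kV).
Q + kV = 4.26e+08 + 2.1·1.19e+07 = 4.51e+08 m³/yr.
C = 1610/4.51e+08 = 3.57e-06 kg/m³ = 0.00357 mg/L = 3.57 µg/L.

3.57 µg/L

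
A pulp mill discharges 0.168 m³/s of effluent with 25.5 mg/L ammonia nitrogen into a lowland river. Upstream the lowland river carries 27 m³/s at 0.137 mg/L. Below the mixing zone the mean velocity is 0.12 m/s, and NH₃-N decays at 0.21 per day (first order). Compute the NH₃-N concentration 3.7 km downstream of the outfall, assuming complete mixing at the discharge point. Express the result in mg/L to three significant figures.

0.273 mg/L

After complete mixing, C₀ = (0.168·25.5 + 27·0.137) / 27.17 = 0.2938 mg/L.
Travel time t = 3700 m / 0.12 m/s = 3.083e+04 s = 0.3569 d.
C = 0.2938·exp(−0.21·0.3569) = 0.2938·0.9278 = 0.2726 mg/L.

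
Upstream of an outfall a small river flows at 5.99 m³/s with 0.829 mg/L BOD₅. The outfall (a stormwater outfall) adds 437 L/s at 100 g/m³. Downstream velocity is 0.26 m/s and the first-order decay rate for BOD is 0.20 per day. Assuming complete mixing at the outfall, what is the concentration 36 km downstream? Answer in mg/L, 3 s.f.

5.50 mg/L

437 L/s = 0.437 m³/s.
After complete mixing, C₀ = (0.437·100 + 5.99·0.829) / 6.427 = 7.572 mg/L.
Travel time t = 3.6e+04 m / 0.26 m/s = 1.385e+05 s = 1.603 d.
C = 7.572·exp(−0.20·1.603) = 7.572·0.7258 = 5.496 mg/L.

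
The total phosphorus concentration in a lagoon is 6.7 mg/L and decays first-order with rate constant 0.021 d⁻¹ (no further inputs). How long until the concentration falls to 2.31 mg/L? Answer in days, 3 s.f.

t = ln(C₀/C)/k = ln(6.7/2.31)/0.021 = 1.065/0.021 = 50.71 d.

50.7 d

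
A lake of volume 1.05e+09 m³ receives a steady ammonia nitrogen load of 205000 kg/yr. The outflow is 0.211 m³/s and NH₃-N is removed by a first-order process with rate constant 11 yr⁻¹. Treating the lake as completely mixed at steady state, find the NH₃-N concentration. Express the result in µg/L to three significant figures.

17.7 µg/L

Outflow Q = 0.211 m³/s × 3.156e+07 s/yr = 6.659e+06 m³/yr.
Steady-state CSTR mass balance: W = Q·C + k·V·C, so C = W/(Q + kV).
Q + kV = 6.659e+06 + 11·1.05e+09 = 1.156e+10 m³/yr.
C = 205000/1.156e+10 = 1.774e-05 kg/m³ = 0.01774 mg/L = 17.74 µg/L.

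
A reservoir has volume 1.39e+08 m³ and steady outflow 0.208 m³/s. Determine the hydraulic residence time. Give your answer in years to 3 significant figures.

Q = 0.208 m³/s × 3.156e+07 s/yr = 6.564e+06 m³/yr.
Hydraulic residence time τ = V/Q = 1.39e+08/6.564e+06 = 21.18 yr.

21.2 yr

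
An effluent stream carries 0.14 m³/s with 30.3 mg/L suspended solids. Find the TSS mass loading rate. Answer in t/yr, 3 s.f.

134 t/yr

Mass flux = Q·C = 0.14 m³/s × 30.3 g/m³ = 4.242 g/s.
= 4.242 g/s × 31.56 = 133.9 t/yr.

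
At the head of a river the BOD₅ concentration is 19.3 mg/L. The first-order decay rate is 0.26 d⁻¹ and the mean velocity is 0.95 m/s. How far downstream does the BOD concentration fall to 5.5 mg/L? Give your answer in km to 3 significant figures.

396 km

From C = C₀·e^(−kt), t = ln(C₀/C)/k = ln(19.3/5.5)/0.26 = 1.255/0.26 = 4.828 d.
Distance = v·t = 0.95 m/s × 4.172e+05 s = 3.963e+05 m = 396.3 km.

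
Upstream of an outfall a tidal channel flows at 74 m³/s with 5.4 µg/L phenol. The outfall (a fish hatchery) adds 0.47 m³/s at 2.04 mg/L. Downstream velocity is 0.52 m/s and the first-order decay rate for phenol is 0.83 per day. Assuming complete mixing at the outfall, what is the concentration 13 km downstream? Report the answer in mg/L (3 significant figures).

0.0143 mg/L

5.4 µg/L = 0.0054 mg/L.
After complete mixing, C₀ = (0.47·2.04 + 74·0.0054) / 74.47 = 0.01824 mg/L.
Travel time t = 1.3e+04 m / 0.52 m/s = 2.5e+04 s = 0.2894 d.
C = 0.01824·exp(−0.83·0.2894) = 0.01824·0.7865 = 0.01435 mg/L.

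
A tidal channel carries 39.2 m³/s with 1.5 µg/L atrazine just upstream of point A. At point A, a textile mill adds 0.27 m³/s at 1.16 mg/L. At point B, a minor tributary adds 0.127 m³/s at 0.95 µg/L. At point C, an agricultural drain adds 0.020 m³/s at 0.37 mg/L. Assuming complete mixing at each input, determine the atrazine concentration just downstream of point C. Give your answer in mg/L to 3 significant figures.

1.5 µg/L = 0.0015 mg/L.
After input A: C = (39.2·0.0015 + 0.27·1.16) / 39.47 = 0.009425 mg/L.
0.95 µg/L = 0.00095 mg/L.
After input B: C = (39.47·0.009425 + 0.127·0.00095) / 39.6 = 0.009398 mg/L.
After input C: C = (39.6·0.009398 + 0.02·0.37) / 39.62 = 0.00958 mg/L.

0.00958 mg/L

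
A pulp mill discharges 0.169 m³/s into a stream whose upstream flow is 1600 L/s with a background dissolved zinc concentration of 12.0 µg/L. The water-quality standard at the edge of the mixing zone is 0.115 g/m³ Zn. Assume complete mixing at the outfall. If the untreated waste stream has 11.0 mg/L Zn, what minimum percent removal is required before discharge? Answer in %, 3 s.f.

1600 L/s = 1.6 m³/s.
12.0 µg/L = 0.012 mg/L.
Mass balance: 0.115·1.769 = 0.169·Cₑ + 1.6·0.012.
Cₑ = (0.2034 − 0.0192) / 0.169 = 1.09 mg/L.
Required removal = 1 − 1.09/11.0 = 90.09 %.

90.1 %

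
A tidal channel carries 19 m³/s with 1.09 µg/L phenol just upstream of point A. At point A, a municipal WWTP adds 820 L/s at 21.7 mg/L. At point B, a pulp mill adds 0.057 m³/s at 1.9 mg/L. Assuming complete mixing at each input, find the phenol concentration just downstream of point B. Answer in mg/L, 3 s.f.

1.09 µg/L = 0.00109 mg/L.
820 L/s = 0.82 m³/s.
After input A: C = (19·0.00109 + 0.82·21.7) / 19.82 = 0.8988 mg/L.
After input B: C = (19.82·0.8988 + 0.057·1.9) / 19.88 = 0.9017 mg/L.

0.902 mg/L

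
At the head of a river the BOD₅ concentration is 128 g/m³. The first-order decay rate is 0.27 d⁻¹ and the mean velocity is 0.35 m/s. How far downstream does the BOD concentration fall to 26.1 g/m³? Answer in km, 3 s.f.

178 km

From C = C₀·e^(−kt), t = ln(C₀/C)/k = ln(128/26.1)/0.27 = 1.59/0.27 = 5.889 d.
Distance = v·t = 0.35 m/s × 5.088e+05 s = 1.781e+05 m = 178.1 km.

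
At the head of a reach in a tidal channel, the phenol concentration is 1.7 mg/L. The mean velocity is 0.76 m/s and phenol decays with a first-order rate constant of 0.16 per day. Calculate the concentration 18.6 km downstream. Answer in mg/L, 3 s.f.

Travel time t = 18.6 km / 0.76 m/s = 1.86e+04/0.76 = 2.447e+04 s = 0.2833 d.
First-order decay: C = 1.7·exp(−0.16·0.2833) = 1.7·0.9557 = 1.625 mg/L.

1.62 mg/L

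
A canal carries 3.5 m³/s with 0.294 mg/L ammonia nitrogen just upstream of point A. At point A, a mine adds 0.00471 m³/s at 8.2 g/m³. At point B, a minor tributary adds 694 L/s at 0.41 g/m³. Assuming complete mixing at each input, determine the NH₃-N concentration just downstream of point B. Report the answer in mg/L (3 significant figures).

After input A: C = (3.5·0.294 + 0.00471·8.2) / 3.505 = 0.3046 mg/L.
694 L/s = 0.694 m³/s.
After input B: C = (3.505·0.3046 + 0.694·0.41) / 4.199 = 0.322 mg/L.

0.322 mg/L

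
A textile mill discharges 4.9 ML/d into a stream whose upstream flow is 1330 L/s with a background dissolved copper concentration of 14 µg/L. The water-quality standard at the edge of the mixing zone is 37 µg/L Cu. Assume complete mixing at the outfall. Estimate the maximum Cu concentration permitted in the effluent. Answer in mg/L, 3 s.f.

0.576 mg/L

4.9 ML/d = 0.05671 m³/s.
1330 L/s = 1.33 m³/s.
14 µg/L = 0.014 mg/L.
37 µg/L = 0.037 mg/L.
Mass balance: 0.037·1.387 = 0.05671·Cₑ + 1.33·0.014.
Cₑ = (0.05131 − 0.01862) / 0.05671 = 0.5764 mg/L.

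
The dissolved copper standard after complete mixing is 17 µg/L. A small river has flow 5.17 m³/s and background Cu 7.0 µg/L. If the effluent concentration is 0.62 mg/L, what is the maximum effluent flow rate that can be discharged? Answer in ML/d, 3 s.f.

7.0 µg/L = 0.007 mg/L.
17 µg/L = 0.017 mg/L.
Mass balance at complete mixing: C_std·(Q_w + Q_r) = Q_w·C_e + Q_r·C_b.
Rearranging, Q_w = Q_r·(C_std − C_b)/(C_e − C_std) = 5.17·(0.017 − 0.007) / (0.62 − 0.017) = 0.08574 m³/s.
= 7.408 ML/d.

7.41 ML/d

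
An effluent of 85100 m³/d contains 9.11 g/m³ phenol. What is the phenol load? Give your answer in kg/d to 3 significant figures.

775 kg/d

85100 m³/d = 0.985 m³/s.
Mass flux = Q·C = 0.985 m³/s × 9.11 g/m³ = 8.973 g/s.
= 8.973 g/s × 86.4 = 775.3 kg/d.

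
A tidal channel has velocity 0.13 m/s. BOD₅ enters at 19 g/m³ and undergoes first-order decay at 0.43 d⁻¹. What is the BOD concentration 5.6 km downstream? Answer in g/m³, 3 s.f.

15.3 g/m³

Travel time t = 5.6 km / 0.13 m/s = 5600/0.13 = 4.308e+04 s = 0.4986 d.
First-order decay: C = 19·exp(−0.43·0.4986) = 19·0.807 = 15.33 g/m³.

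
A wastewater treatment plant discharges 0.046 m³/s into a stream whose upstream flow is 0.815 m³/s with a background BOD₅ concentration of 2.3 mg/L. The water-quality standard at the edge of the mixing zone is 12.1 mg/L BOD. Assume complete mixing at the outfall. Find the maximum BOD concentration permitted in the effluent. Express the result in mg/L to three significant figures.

186 mg/L

Mass balance: 12.1·0.861 = 0.046·Cₑ + 0.815·2.3.
Cₑ = (10.42 − 1.874) / 0.046 = 185.7 mg/L.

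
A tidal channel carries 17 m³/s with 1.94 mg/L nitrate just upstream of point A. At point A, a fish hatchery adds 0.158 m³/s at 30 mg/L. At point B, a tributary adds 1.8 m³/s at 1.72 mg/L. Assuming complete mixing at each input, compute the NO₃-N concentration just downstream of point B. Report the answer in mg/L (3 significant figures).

After input A: C = (17·1.94 + 0.158·30) / 17.16 = 2.198 mg/L.
After input B: C = (17.16·2.198 + 1.8·1.72) / 18.96 = 2.153 mg/L.

2.15 mg/L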